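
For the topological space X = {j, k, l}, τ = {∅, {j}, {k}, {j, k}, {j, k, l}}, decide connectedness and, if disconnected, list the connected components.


(X, τ) is connected.

Find clopen sets (U ∈ τ with X ∖ U ∈ τ):
  U = ∅, X ∖ U = {j, k, l} — both open, so U is clopen.
  U = {j, k, l}, X ∖ U = ∅ — both open, so U is clopen.
Only trivial clopens (∅ and X) exist, so (X, τ) is connected.
Compute connected components by grouping points that agree on all clopens:
  component: {j, k, l}


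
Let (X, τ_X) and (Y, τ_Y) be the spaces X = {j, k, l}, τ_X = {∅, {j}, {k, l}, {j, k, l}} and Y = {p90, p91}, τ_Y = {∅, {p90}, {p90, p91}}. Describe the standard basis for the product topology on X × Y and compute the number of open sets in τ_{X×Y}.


Basis B = {∅ × ∅, {j} × {p90}, {j} × {p90, p91}, {k, l} × {p90}, {j, k, l} × {p90}, {k, l} × {p90, p91}, {j, k, l} × {p90, p91}}; |τ_{X×Y}| = 9.

Enumerate products U × V with U ∈ τ_X, V ∈ τ_Y (deduplicated):
  ∅ × ∅ = {} (∅)
  {j} × {p90} = {(j,p90)}
  {j} × {p90, p91} = {(j,p90), (j,p91)}
  {k, l} × {p90} = {(k,p90), (l,p90)}
  {j, k, l} × {p90} = {(j,p90), (k,p90), (l,p90)}
  {k, l} × {p90, p91} = {(k,p90), (k,p91), (l,p90), (l,p91)}
  {j, k, l} × {p90, p91} = {(j,p90), (j,p91), (k,p90), (k,p91), (l,p90), (l,p91)}
These 7 distinct sets form the basis B.
Close under arbitrary unions to get τ_{X×Y}; counting gives |τ_{X×Y}| = 9.


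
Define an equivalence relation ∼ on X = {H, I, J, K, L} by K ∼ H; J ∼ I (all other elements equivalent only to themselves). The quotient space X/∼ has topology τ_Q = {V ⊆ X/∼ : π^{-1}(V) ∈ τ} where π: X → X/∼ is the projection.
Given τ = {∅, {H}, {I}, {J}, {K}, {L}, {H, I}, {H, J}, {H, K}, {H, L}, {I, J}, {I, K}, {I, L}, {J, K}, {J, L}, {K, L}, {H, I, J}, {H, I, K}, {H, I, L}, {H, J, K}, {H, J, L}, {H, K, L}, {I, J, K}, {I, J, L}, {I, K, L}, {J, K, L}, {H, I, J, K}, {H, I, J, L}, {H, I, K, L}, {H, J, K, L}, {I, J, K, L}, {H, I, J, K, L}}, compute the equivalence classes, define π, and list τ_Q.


X/∼ = {[H=K], [I=J], [L]}; |τ_Q| = 8.

Equivalence classes: [H=K], [I=J], [L].
Quotient map π: X → X/∼ sends H ↦ [H=K], I ↦ [I=J], J ↦ [I=J], K ↦ [H=K], L ↦ [L].
For each subset V ⊆ X/∼, compute π^{-1}(V) ⊆ X and check whether π^{-1}(V) ∈ τ. V is open in τ_Q iff π^{-1}(V) ∈ τ.
  V = {}: π^{-1}(V) = ∅ ∈ τ ✓.
  V = {[H=K]}: π^{-1}(V) = {H, K} ∈ τ ✓.
  V = {[I=J]}: π^{-1}(V) = {I, J} ∈ τ ✓.
  V = {[H=K], [I=J]}: π^{-1}(V) = {H, I, J, K} ∈ τ ✓.
  V = {[L]}: π^{-1}(V) = {L} ∈ τ ✓.
  V = {[H=K], [L]}: π^{-1}(V) = {H, K, L} ∈ τ ✓.
  V = {[I=J], [L]}: π^{-1}(V) = {I, J, L} ∈ τ ✓.
  V = {[H=K], [I=J], [L]}: π^{-1}(V) = {H, I, J, K, L} ∈ τ ✓.
Open sets in the quotient: τ_Q = {{}, {[H=K]}, {[I=J]}, {[H=K], [I=J]}, {[L]}, {[H=K], [L]}, {[I=J], [L]}, {[H=K], [I=J], [L]}} (8 elements).


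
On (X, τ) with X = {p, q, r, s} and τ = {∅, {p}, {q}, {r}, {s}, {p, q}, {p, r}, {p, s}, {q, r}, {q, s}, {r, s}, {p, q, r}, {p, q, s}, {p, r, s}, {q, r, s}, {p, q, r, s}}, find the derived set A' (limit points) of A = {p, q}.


A' = ∅

For each x ∈ X, list the open sets U ∈ τ with x ∈ U, then check whether U ∩ (A ∖ {x}) ≠ ∅ for every such U.
  x = p: open {p} ∋ x has {p} ∩ (A ∖ {p}) = ∅, so x is NOT a limit point.
  x = q: open {q} ∋ x has {q} ∩ (A ∖ {q}) = ∅, so x is NOT a limit point.
  x = r: open {r} ∋ x has {r} ∩ (A ∖ {r}) = ∅, so x is NOT a limit point.
  x = s: open {s} ∋ x has {s} ∩ (A ∖ {s}) = ∅, so x is NOT a limit point.
Collecting: A' = ∅.


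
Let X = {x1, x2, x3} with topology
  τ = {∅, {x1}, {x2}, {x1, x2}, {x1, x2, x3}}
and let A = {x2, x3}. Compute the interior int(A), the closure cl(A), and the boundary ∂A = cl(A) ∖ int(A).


int(A) = {x2}, cl(A) = {x2, x3}, ∂A = {x3}.

Closed sets in (X, τ) are complements of opens:
  closed(X, τ) = {∅, {x3}, {x1, x3}, {x2, x3}, {x1, x2, x3}}.
int(A) = ⋃ {U ∈ τ : U ⊆ A}. Opens contained in A: ∅, {x2}.
Taking the union of these: int(A) = {x2}.
cl(A) = ⋂ {C closed : A ⊆ C}. Closed sets containing A: {x2, x3}, {x1, x2, x3}.
Intersecting these: cl(A) = {x2, x3}.
∂A = cl(A) ∖ int(A) = {x2, x3} ∖ {x2} = {x3}.


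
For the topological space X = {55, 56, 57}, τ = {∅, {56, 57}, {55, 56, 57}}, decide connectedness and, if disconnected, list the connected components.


(X, τ) is connected.

Find clopen sets (U ∈ τ with X ∖ U ∈ τ):
  U = ∅, X ∖ U = {55, 56, 57} — both open, so U is clopen.
  U = {55, 56, 57}, X ∖ U = ∅ — both open, so U is clopen.
Only trivial clopens (∅ and X) exist, so (X, τ) is connected.
Compute connected components by grouping points that agree on all clopens:
  component: {55, 56, 57}


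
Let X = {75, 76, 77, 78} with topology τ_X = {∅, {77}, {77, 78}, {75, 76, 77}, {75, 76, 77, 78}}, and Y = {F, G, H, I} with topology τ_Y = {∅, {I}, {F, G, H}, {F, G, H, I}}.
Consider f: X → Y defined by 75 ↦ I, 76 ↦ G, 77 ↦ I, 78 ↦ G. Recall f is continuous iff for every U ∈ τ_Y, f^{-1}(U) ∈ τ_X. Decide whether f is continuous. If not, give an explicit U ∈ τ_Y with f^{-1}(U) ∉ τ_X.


f is NOT continuous.

Compute f^{-1}(U) for each U ∈ τ_Y:
  U = ∅: f^{-1}(U) = ∅ ∈ τ_X ✓.
  U = {I}: f^{-1}(U) = {75, 77} ∉ τ_X ✗.
  U = {F, G, H}: f^{-1}(U) = {76, 78} ∉ τ_X ✗.
  U = {F, G, H, I}: f^{-1}(U) = {75, 76, 77, 78} ∈ τ_X ✓.
Found U = {I} with f^{-1}(U) = {75, 77} not in τ_X. Therefore f is NOT continuous.


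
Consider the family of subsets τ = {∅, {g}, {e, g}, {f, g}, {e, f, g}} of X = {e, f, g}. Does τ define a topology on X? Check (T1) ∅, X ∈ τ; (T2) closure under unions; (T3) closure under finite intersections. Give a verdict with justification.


τ IS a topology on X.

Axiom (T1): ∅ ∈ τ? Yes; X ∈ τ? Yes.
Axiom (T2/T3): check pairwise unions and intersections of members of τ.
All pairwise intersections and unions checked — each lies in τ. Therefore τ satisfies (T1), (T2), (T3): it IS a topology on X.


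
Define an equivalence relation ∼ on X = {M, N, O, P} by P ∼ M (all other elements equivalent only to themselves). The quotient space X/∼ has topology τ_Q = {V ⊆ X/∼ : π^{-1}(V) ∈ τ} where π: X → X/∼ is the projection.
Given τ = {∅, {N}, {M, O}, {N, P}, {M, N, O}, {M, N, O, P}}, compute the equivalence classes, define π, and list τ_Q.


X/∼ = {[M=P], [N], [O]}; |τ_Q| = 3.

Equivalence classes: [M=P], [N], [O].
Quotient map π: X → X/∼ sends M ↦ [M=P], N ↦ [N], O ↦ [O], P ↦ [M=P].
For each subset V ⊆ X/∼, compute π^{-1}(V) ⊆ X and check whether π^{-1}(V) ∈ τ. V is open in τ_Q iff π^{-1}(V) ∈ τ.
  V = {}: π^{-1}(V) = ∅ ∈ τ ✓.
  V = {[M=P]}: π^{-1}(V) = {M, P} ∉ τ ✗.
  V = {[N]}: π^{-1}(V) = {N} ∈ τ ✓.
  V = {[M=P], [N]}: π^{-1}(V) = {M, N, P} ∉ τ ✗.
  V = {[O]}: π^{-1}(V) = {O} ∉ τ ✗.
  V = {[M=P], [O]}: π^{-1}(V) = {M, O, P} ∉ τ ✗.
  V = {[N], [O]}: π^{-1}(V) = {N, O} ∉ τ ✗.
  V = {[M=P], [N], [O]}: π^{-1}(V) = {M, N, O, P} ∈ τ ✓.
Open sets in the quotient: τ_Q = {{}, {[N]}, {[M=P], [N], [O]}} (3 elements).


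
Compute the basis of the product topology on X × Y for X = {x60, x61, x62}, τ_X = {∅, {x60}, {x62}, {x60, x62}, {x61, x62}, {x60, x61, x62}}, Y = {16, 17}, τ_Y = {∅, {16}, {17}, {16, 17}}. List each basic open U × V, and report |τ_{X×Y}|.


Basis B = {∅ × ∅, {x60} × {16}, {x60} × {17}, {x62} × {16}, {x62} × {17}, {x60} × {16, 17}, {x60, x62} × {16}, {x60, x62} × {17}, {x61, x62} × {16}, {x61, x62} × {17}, {x62} × {16, 17}, {x60, x61, x62} × {16}, {x60, x61, x62} × {17}, {x60, x62} × {16, 17}, {x61, x62} × {16, 17}, {x60, x61, x62} × {16, 17}}; |τ_{X×Y}| = 36.

Enumerate products U × V with U ∈ τ_X, V ∈ τ_Y (deduplicated):
  ∅ × ∅ = {} (∅)
  {x60} × {16} = {(x60,16)}
  {x60} × {17} = {(x60,17)}
  {x62} × {16} = {(x62,16)}
  {x62} × {17} = {(x62,17)}
  {x60} × {16, 17} = {(x60,16), (x60,17)}
  {x60, x62} × {16} = {(x60,16), (x62,16)}
  {x60, x62} × {17} = {(x60,17), (x62,17)}
  {x61, x62} × {16} = {(x61,16), (x62,16)}
  {x61, x62} × {17} = {(x61,17), (x62,17)}
  {x62} × {16, 17} = {(x62,16), (x62,17)}
  {x60, x61, x62} × {16} = {(x60,16), (x61,16), (x62,16)}
  {x60, x61, x62} × {17} = {(x60,17), (x61,17), (x62,17)}
  {x60, x62} × {16, 17} = {(x60,16), (x60,17), (x62,16), (x62,17)}
  {x61, x62} × {16, 17} = {(x61,16), (x61,17), (x62,16), (x62,17)}
  {x60, x61, x62} × {16, 17} = {(x60,16), (x60,17), (x61,16), (x61,17), (x62,16), (x62,17)}
These 16 distinct sets form the basis B.
Close under arbitrary unions to get τ_{X×Y}; counting gives |τ_{X×Y}| = 36.


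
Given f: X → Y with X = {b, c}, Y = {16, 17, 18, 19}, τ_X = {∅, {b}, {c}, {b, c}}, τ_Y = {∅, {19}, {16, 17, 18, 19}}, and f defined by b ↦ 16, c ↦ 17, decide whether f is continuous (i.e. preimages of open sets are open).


f IS continuous.

Compute f^{-1}(U) for each U ∈ τ_Y:
  U = ∅: f^{-1}(U) = ∅ ∈ τ_X ✓.
  U = {19}: f^{-1}(U) = ∅ ∈ τ_X ✓.
  U = {16, 17, 18, 19}: f^{-1}(U) = {b, c} ∈ τ_X ✓.
Every preimage lies in τ_X, so f IS continuous.


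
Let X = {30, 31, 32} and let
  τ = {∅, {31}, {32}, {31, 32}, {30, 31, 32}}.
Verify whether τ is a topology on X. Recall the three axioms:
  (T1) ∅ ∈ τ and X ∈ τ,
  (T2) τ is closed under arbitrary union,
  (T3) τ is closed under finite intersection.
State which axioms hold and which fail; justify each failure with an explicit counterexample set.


τ IS a topology on X.

Axiom (T1): ∅ ∈ τ? Yes; X ∈ τ? Yes.
Axiom (T2/T3): check pairwise unions and intersections of members of τ.
All pairwise intersections and unions checked — each lies in τ. Therefore τ satisfies (T1), (T2), (T3): it IS a topology on X.


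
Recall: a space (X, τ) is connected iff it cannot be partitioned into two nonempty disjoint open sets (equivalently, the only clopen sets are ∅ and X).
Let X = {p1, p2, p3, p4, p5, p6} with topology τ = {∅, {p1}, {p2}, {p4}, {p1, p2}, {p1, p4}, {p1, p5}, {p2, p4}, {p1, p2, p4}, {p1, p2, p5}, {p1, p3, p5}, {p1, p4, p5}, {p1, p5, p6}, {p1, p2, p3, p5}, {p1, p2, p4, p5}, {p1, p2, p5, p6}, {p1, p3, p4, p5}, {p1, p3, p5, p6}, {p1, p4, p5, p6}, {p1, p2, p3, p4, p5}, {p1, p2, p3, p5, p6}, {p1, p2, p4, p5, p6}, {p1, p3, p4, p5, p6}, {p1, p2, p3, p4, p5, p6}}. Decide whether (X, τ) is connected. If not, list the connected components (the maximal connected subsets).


(X, τ) is disconnected; components = [{p2}, {p4}, {p1, p3, p5, p6}].

Find clopen sets (U ∈ τ with X ∖ U ∈ τ):
  U = ∅, X ∖ U = {p1, p2, p3, p4, p5, p6} — both open, so U is clopen.
  U = {p2}, X ∖ U = {p1, p3, p4, p5, p6} — both open, so U is clopen.
  U = {p4}, X ∖ U = {p1, p2, p3, p5, p6} — both open, so U is clopen.
  U = {p2, p4}, X ∖ U = {p1, p3, p5, p6} — both open, so U is clopen.
  U = {p1, p3, p5, p6}, X ∖ U = {p2, p4} — both open, so U is clopen.
  U = {p1, p2, p3, p5, p6}, X ∖ U = {p4} — both open, so U is clopen.
  U = {p1, p3, p4, p5, p6}, X ∖ U = {p2} — both open, so U is clopen.
  U = {p1, p2, p3, p4, p5, p6}, X ∖ U = ∅ — both open, so U is clopen.
Nontrivial clopen(s) exist: e.g. {p2, p4}. So (X, τ) is disconnected.
Compute connected components by grouping points that agree on all clopens:
  component: {p2}
  component: {p4}
  component: {p1, p3, p5, p6}


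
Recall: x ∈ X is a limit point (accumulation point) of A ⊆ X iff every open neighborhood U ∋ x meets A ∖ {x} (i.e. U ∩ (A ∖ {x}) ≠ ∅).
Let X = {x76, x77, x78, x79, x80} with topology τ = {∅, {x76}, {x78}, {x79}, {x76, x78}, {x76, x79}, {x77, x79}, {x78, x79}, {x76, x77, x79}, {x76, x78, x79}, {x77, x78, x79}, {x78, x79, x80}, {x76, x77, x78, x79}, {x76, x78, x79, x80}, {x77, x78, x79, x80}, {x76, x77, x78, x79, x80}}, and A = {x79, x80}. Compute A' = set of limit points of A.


A' = {x77, x80}

For each x ∈ X, list the open sets U ∈ τ with x ∈ U, then check whether U ∩ (A ∖ {x}) ≠ ∅ for every such U.
  x = x76: open {x76} ∋ x has {x76} ∩ (A ∖ {x76}) = ∅, so x is NOT a limit point.
  x = x77: opens ∋ x are {x77, x79}, {x76, x77, x79}, {x77, x78, x79}, {x76, x77, x78, x79}, {x77, x78, x79, x80}, {x76, x77, x78, x79, x80}; each meets A ∖ {x77}, so x IS a limit point.
  x = x78: open {x78} ∋ x has {x78} ∩ (A ∖ {x78}) = ∅, so x is NOT a limit point.
  x = x79: open {x79} ∋ x has {x79} ∩ (A ∖ {x79}) = ∅, so x is NOT a limit point.
  x = x80: opens ∋ x are {x78, x79, x80}, {x76, x78, x79, x80}, {x77, x78, x79, x80}, {x76, x77, x78, x79, x80}; each meets A ∖ {x80}, so x IS a limit point.
Collecting: A' = {x77, x80}.


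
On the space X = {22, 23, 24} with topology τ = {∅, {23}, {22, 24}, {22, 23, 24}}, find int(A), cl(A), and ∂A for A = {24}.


int(A) = ∅, cl(A) = {22, 24}, ∂A = {22, 24}.

Closed sets in (X, τ) are complements of opens:
  closed(X, τ) = {∅, {23}, {22, 24}, {22, 23, 24}}.
int(A) = ⋃ {U ∈ τ : U ⊆ A}. Opens contained in A: ∅.
Taking the union of these: int(A) = ∅.
cl(A) = ⋂ {C closed : A ⊆ C}. Closed sets containing A: {22, 24}, {22, 23, 24}.
Intersecting these: cl(A) = {22, 24}.
∂A = cl(A) ∖ int(A) = {22, 24} ∖ ∅ = {22, 24}.


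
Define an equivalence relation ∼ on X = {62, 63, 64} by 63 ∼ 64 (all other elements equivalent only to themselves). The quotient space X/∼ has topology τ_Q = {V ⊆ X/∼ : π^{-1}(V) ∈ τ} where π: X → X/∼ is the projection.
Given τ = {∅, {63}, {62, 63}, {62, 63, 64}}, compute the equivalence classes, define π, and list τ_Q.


X/∼ = {[62], [63=64]}; |τ_Q| = 2.

Equivalence classes: [62], [63=64].
Quotient map π: X → X/∼ sends 62 ↦ [62], 63 ↦ [63=64], 64 ↦ [63=64].
For each subset V ⊆ X/∼, compute π^{-1}(V) ⊆ X and check whether π^{-1}(V) ∈ τ. V is open in τ_Q iff π^{-1}(V) ∈ τ.
  V = {}: π^{-1}(V) = ∅ ∈ τ ✓.
  V = {[62]}: π^{-1}(V) = {62} ∉ τ ✗.
  V = {[63=64]}: π^{-1}(V) = {63, 64} ∉ τ ✗.
  V = {[62], [63=64]}: π^{-1}(V) = {62, 63, 64} ∈ τ ✓.
Open sets in the quotient: τ_Q = {{}, {[62], [63=64]}} (2 elements).


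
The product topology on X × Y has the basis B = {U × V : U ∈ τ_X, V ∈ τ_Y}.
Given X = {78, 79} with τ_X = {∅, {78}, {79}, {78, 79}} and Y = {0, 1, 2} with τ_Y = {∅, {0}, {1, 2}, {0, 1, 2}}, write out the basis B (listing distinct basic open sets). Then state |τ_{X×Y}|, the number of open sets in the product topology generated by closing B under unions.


Basis B = {∅ × ∅, {78} × {0}, {79} × {0}, {78, 79} × {0}, {78} × {1, 2}, {79} × {1, 2}, {78} × {0, 1, 2}, {79} × {0, 1, 2}, {78, 79} × {1, 2}, {78, 79} × {0, 1, 2}}; |τ_{X×Y}| = 16.

Enumerate products U × V with U ∈ τ_X, V ∈ τ_Y (deduplicated):
  ∅ × ∅ = {} (∅)
  {78} × {0} = {(78,0)}
  {79} × {0} = {(79,0)}
  {78, 79} × {0} = {(78,0), (79,0)}
  {78} × {1, 2} = {(78,1), (78,2)}
  {79} × {1, 2} = {(79,1), (79,2)}
  {78} × {0, 1, 2} = {(78,0), (78,1), (78,2)}
  {79} × {0, 1, 2} = {(79,0), (79,1), (79,2)}
  {78, 79} × {1, 2} = {(78,1), (78,2), (79,1), (79,2)}
  {78, 79} × {0, 1, 2} = {(78,0), (78,1), (78,2), (79,0), (79,1), (79,2)}
These 10 distinct sets form the basis B.
Close under arbitrary unions to get τ_{X×Y}; counting gives |τ_{X×Y}| = 16.


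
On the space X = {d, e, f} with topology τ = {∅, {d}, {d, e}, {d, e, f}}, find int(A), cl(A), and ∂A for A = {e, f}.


int(A) = ∅, cl(A) = {e, f}, ∂A = {e, f}.

Closed sets in (X, τ) are complements of opens:
  closed(X, τ) = {∅, {f}, {e, f}, {d, e, f}}.
int(A) = ⋃ {U ∈ τ : U ⊆ A}. Opens contained in A: ∅.
Taking the union of these: int(A) = ∅.
cl(A) = ⋂ {C closed : A ⊆ C}. Closed sets containing A: {e, f}, {d, e, f}.
Intersecting these: cl(A) = {e, f}.
∂A = cl(A) ∖ int(A) = {e, f} ∖ ∅ = {e, f}.


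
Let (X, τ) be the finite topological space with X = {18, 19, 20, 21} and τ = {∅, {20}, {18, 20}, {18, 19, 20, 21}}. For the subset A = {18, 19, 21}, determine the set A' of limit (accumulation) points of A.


A' = {19, 21}

For each x ∈ X, list the open sets U ∈ τ with x ∈ U, then check whether U ∩ (A ∖ {x}) ≠ ∅ for every such U.
  x = 18: open {18, 20} ∋ x has {18, 20} ∩ (A ∖ {18}) = ∅, so x is NOT a limit point.
  x = 19: opens ∋ x are {18, 19, 20, 21}; each meets A ∖ {19}, so x IS a limit point.
  x = 20: open {20} ∋ x has {20} ∩ (A ∖ {20}) = ∅, so x is NOT a limit point.
  x = 21: opens ∋ x are {18, 19, 20, 21}; each meets A ∖ {21}, so x IS a limit point.
Collecting: A' = {19, 21}.


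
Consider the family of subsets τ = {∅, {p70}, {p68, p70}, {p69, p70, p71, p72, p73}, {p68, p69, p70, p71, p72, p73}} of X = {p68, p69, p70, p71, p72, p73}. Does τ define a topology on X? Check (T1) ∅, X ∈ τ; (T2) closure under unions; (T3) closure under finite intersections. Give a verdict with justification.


τ IS a topology on X.

Axiom (T1): ∅ ∈ τ? Yes; X ∈ τ? Yes.
Axiom (T2/T3): check pairwise unions and intersections of members of τ.
All pairwise intersections and unions checked — each lies in τ. Therefore τ satisfies (T1), (T2), (T3): it IS a topology on X.


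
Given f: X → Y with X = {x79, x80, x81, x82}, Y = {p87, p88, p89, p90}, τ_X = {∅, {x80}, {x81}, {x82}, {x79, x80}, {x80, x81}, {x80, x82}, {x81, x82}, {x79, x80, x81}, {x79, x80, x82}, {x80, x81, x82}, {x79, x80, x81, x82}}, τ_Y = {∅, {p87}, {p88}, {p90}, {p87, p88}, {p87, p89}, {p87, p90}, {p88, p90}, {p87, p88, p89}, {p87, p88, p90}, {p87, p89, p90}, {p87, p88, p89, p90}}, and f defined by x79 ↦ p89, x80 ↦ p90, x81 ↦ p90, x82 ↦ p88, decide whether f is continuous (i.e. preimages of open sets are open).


f is NOT continuous.

Compute f^{-1}(U) for each U ∈ τ_Y:
  U = ∅: f^{-1}(U) = ∅ ∈ τ_X ✓.
  U = {p87}: f^{-1}(U) = ∅ ∈ τ_X ✓.
  U = {p88}: f^{-1}(U) = {x82} ∈ τ_X ✓.
  U = {p90}: f^{-1}(U) = {x80, x81} ∈ τ_X ✓.
  U = {p87, p88}: f^{-1}(U) = {x82} ∈ τ_X ✓.
  U = {p87, p89}: f^{-1}(U) = {x79} ∉ τ_X ✗.
  U = {p87, p90}: f^{-1}(U) = {x80, x81} ∈ τ_X ✓.
  U = {p88, p90}: f^{-1}(U) = {x80, x81, x82} ∈ τ_X ✓.
  U = {p87, p88, p89}: f^{-1}(U) = {x79, x82} ∉ τ_X ✗.
  U = {p87, p88, p90}: f^{-1}(U) = {x80, x81, x82} ∈ τ_X ✓.
  U = {p87, p89, p90}: f^{-1}(U) = {x79, x80, x81} ∈ τ_X ✓.
  U = {p87, p88, p89, p90}: f^{-1}(U) = {x79, x80, x81, x82} ∈ τ_X ✓.
Found U = {p87, p89} with f^{-1}(U) = {x79} not in τ_X. Therefore f is NOT continuous.


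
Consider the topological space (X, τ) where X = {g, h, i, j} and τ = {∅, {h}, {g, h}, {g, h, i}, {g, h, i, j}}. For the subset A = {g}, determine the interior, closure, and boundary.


int(A) = ∅, cl(A) = {g, i, j}, ∂A = {g, i, j}.

Closed sets in (X, τ) are complements of opens:
  closed(X, τ) = {∅, {j}, {i, j}, {g, i, j}, {g, h, i, j}}.
int(A) = ⋃ {U ∈ τ : U ⊆ A}. Opens contained in A: ∅.
Taking the union of these: int(A) = ∅.
cl(A) = ⋂ {C closed : A ⊆ C}. Closed sets containing A: {g, i, j}, {g, h, i, j}.
Intersecting these: cl(A) = {g, i, j}.
∂A = cl(A) ∖ int(A) = {g, i, j} ∖ ∅ = {g, i, j}.


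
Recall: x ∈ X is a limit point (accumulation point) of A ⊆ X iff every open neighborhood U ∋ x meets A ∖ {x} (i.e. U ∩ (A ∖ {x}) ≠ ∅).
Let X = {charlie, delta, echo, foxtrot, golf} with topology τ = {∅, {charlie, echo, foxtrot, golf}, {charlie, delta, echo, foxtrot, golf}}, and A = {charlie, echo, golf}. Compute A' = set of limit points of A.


A' = {charlie, delta, echo, foxtrot, golf}

For each x ∈ X, list the open sets U ∈ τ with x ∈ U, then check whether U ∩ (A ∖ {x}) ≠ ∅ for every such U.
  x = charlie: opens ∋ x are {charlie, echo, foxtrot, golf}, {charlie, delta, echo, foxtrot, golf}; each meets A ∖ {charlie}, so x IS a limit point.
  x = delta: opens ∋ x are {charlie, delta, echo, foxtrot, golf}; each meets A ∖ {delta}, so x IS a limit point.
  x = echo: opens ∋ x are {charlie, echo, foxtrot, golf}, {charlie, delta, echo, foxtrot, golf}; each meets A ∖ {echo}, so x IS a limit point.
  x = foxtrot: opens ∋ x are {charlie, echo, foxtrot, golf}, {charlie, delta, echo, foxtrot, golf}; each meets A ∖ {foxtrot}, so x IS a limit point.
  x = golf: opens ∋ x are {charlie, echo, foxtrot, golf}, {charlie, delta, echo, foxtrot, golf}; each meets A ∖ {golf}, so x IS a limit point.
Collecting: A' = {charlie, delta, echo, foxtrot, golf}.


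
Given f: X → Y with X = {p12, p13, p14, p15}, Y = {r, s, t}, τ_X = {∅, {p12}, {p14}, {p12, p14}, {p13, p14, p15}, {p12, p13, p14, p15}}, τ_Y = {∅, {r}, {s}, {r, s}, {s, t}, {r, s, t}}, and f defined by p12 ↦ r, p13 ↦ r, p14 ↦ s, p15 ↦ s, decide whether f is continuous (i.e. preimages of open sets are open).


f is NOT continuous.

Compute f^{-1}(U) for each U ∈ τ_Y:
  U = ∅: f^{-1}(U) = ∅ ∈ τ_X ✓.
  U = {r}: f^{-1}(U) = {p12, p13} ∉ τ_X ✗.
  U = {s}: f^{-1}(U) = {p14, p15} ∉ τ_X ✗.
  U = {r, s}: f^{-1}(U) = {p12, p13, p14, p15} ∈ τ_X ✓.
  U = {s, t}: f^{-1}(U) = {p14, p15} ∉ τ_X ✗.
  U = {r, s, t}: f^{-1}(U) = {p12, p13, p14, p15} ∈ τ_X ✓.
Found U = {r} with f^{-1}(U) = {p12, p13} not in τ_X. Therefore f is NOT continuous.


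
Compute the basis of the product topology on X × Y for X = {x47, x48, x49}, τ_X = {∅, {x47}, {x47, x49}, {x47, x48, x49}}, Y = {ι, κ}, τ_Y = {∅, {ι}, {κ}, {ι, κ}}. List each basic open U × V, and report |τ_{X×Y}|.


Basis B = {∅ × ∅, {x47} × {ι}, {x47} × {κ}, {x47} × {ι, κ}, {x47, x49} × {ι}, {x47, x49} × {κ}, {x47, x48, x49} × {ι}, {x47, x48, x49} × {κ}, {x47, x49} × {ι, κ}, {x47, x48, x49} × {ι, κ}}; |τ_{X×Y}| = 16.

Enumerate products U × V with U ∈ τ_X, V ∈ τ_Y (deduplicated):
  ∅ × ∅ = {} (∅)
  {x47} × {ι} = {(x47,ι)}
  {x47} × {κ} = {(x47,κ)}
  {x47} × {ι, κ} = {(x47,ι), (x47,κ)}
  {x47, x49} × {ι} = {(x47,ι), (x49,ι)}
  {x47, x49} × {κ} = {(x47,κ), (x49,κ)}
  {x47, x48, x49} × {ι} = {(x47,ι), (x48,ι), (x49,ι)}
  {x47, x48, x49} × {κ} = {(x47,κ), (x48,κ), (x49,κ)}
  {x47, x49} × {ι, κ} = {(x47,ι), (x47,κ), (x49,ι), (x49,κ)}
  {x47, x48, x49} × {ι, κ} = {(x47,ι), (x47,κ), (x48,ι), (x48,κ), (x49,ι), (x49,κ)}
These 10 distinct sets form the basis B.
Close under arbitrary unions to get τ_{X×Y}; counting gives |τ_{X×Y}| = 16.


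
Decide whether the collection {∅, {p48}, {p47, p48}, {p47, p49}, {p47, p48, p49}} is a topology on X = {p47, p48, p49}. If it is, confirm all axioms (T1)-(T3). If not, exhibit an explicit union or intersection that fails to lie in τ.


τ is NOT a topology on X.

Axiom (T1): ∅ ∈ τ? Yes; X ∈ τ? Yes.
Axiom (T2/T3): check pairwise unions and intersections of members of τ.
Counterexample for (T3): {p47, p48} ∩ {p47, p49} = {p47} ∉ τ. Therefore τ is NOT a topology.


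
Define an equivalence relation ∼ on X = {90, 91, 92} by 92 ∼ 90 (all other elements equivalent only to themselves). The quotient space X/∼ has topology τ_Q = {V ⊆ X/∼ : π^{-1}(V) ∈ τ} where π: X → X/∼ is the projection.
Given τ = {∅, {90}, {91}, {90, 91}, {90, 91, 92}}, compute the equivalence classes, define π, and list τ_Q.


X/∼ = {[90=92], [91]}; |τ_Q| = 3.

Equivalence classes: [90=92], [91].
Quotient map π: X → X/∼ sends 90 ↦ [90=92], 91 ↦ [91], 92 ↦ [90=92].
For each subset V ⊆ X/∼, compute π^{-1}(V) ⊆ X and check whether π^{-1}(V) ∈ τ. V is open in τ_Q iff π^{-1}(V) ∈ τ.
  V = {}: π^{-1}(V) = ∅ ∈ τ ✓.
  V = {[90=92]}: π^{-1}(V) = {90, 92} ∉ τ ✗.
  V = {[91]}: π^{-1}(V) = {91} ∈ τ ✓.
  V = {[90=92], [91]}: π^{-1}(V) = {90, 91, 92} ∈ τ ✓.
Open sets in the quotient: τ_Q = {{}, {[91]}, {[90=92], [91]}} (3 elements).


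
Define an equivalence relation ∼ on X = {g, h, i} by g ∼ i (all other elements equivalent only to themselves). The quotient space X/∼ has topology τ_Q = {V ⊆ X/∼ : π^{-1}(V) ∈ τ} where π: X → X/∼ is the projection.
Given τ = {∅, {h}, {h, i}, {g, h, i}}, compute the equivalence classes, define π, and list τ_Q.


X/∼ = {[g=i], [h]}; |τ_Q| = 3.

Equivalence classes: [g=i], [h].
Quotient map π: X → X/∼ sends g ↦ [g=i], h ↦ [h], i ↦ [g=i].
For each subset V ⊆ X/∼, compute π^{-1}(V) ⊆ X and check whether π^{-1}(V) ∈ τ. V is open in τ_Q iff π^{-1}(V) ∈ τ.
  V = {}: π^{-1}(V) = ∅ ∈ τ ✓.
  V = {[g=i]}: π^{-1}(V) = {g, i} ∉ τ ✗.
  V = {[h]}: π^{-1}(V) = {h} ∈ τ ✓.
  V = {[g=i], [h]}: π^{-1}(V) = {g, h, i} ∈ τ ✓.
Open sets in the quotient: τ_Q = {{}, {[h]}, {[g=i], [h]}} (3 elements).


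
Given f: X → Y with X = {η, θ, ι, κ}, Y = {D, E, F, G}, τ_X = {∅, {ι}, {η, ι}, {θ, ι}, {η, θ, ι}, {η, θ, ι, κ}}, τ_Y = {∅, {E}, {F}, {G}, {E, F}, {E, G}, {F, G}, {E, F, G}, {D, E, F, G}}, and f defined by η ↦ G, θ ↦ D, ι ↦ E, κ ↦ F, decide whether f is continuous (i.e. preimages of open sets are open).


f is NOT continuous.

Compute f^{-1}(U) for each U ∈ τ_Y:
  U = ∅: f^{-1}(U) = ∅ ∈ τ_X ✓.
  U = {E}: f^{-1}(U) = {ι} ∈ τ_X ✓.
  U = {F}: f^{-1}(U) = {κ} ∉ τ_X ✗.
  U = {G}: f^{-1}(U) = {η} ∉ τ_X ✗.
  U = {E, F}: f^{-1}(U) = {ι, κ} ∉ τ_X ✗.
  U = {E, G}: f^{-1}(U) = {η, ι} ∈ τ_X ✓.
  U = {F, G}: f^{-1}(U) = {η, κ} ∉ τ_X ✗.
  U = {E, F, G}: f^{-1}(U) = {η, ι, κ} ∉ τ_X ✗.
  U = {D, E, F, G}: f^{-1}(U) = {η, θ, ι, κ} ∈ τ_X ✓.
Found U = {F} with f^{-1}(U) = {κ} not in τ_X. Therefore f is NOT continuous.


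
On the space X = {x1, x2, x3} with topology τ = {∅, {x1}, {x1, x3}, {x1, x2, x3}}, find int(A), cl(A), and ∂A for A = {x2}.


int(A) = ∅, cl(A) = {x2}, ∂A = {x2}.

Closed sets in (X, τ) are complements of opens:
  closed(X, τ) = {∅, {x2}, {x2, x3}, {x1, x2, x3}}.
int(A) = ⋃ {U ∈ τ : U ⊆ A}. Opens contained in A: ∅.
Taking the union of these: int(A) = ∅.
cl(A) = ⋂ {C closed : A ⊆ C}. Closed sets containing A: {x2}, {x2, x3}, {x1, x2, x3}.
Intersecting these: cl(A) = {x2}.
∂A = cl(A) ∖ int(A) = {x2} ∖ ∅ = {x2}.


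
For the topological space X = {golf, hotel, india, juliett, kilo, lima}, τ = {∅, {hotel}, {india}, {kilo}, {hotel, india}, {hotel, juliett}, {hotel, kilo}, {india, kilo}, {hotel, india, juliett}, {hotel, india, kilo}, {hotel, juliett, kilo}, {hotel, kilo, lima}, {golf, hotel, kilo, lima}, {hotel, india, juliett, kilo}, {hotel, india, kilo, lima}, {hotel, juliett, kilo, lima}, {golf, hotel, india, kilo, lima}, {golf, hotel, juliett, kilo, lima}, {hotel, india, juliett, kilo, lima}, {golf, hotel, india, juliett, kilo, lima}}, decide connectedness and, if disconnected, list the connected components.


(X, τ) is disconnected; components = [{india}, {golf, hotel, juliett, kilo, lima}].

Find clopen sets (U ∈ τ with X ∖ U ∈ τ):
  U = ∅, X ∖ U = {golf, hotel, india, juliett, kilo, lima} — both open, so U is clopen.
  U = {india}, X ∖ U = {golf, hotel, juliett, kilo, lima} — both open, so U is clopen.
  U = {golf, hotel, juliett, kilo, lima}, X ∖ U = {india} — both open, so U is clopen.
  U = {golf, hotel, india, juliett, kilo, lima}, X ∖ U = ∅ — both open, so U is clopen.
Nontrivial clopen(s) exist: e.g. {golf, hotel, juliett, kilo, lima}. So (X, τ) is disconnected.
Compute connected components by grouping points that agree on all clopens:
  component: {india}
  component: {golf, hotel, juliett, kilo, lima}


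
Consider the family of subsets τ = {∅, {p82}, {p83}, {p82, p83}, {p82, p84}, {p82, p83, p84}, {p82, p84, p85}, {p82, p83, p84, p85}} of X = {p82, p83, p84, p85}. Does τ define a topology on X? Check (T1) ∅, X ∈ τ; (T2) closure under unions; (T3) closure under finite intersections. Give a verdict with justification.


τ IS a topology on X.

Axiom (T1): ∅ ∈ τ? Yes; X ∈ τ? Yes.
Axiom (T2/T3): check pairwise unions and intersections of members of τ.
All pairwise intersections and unions checked — each lies in τ. Therefore τ satisfies (T1), (T2), (T3): it IS a topology on X.


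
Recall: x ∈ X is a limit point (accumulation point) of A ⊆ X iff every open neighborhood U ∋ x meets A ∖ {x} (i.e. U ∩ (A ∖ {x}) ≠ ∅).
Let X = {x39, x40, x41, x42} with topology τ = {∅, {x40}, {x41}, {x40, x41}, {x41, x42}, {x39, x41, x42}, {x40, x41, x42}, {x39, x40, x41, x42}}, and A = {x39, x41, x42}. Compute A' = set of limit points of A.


A' = {x39, x42}

For each x ∈ X, list the open sets U ∈ τ with x ∈ U, then check whether U ∩ (A ∖ {x}) ≠ ∅ for every such U.
  x = x39: opens ∋ x are {x39, x41, x42}, {x39, x40, x41, x42}; each meets A ∖ {x39}, so x IS a limit point.
  x = x40: open {x40} ∋ x has {x40} ∩ (A ∖ {x40}) = ∅, so x is NOT a limit point.
  x = x41: open {x41} ∋ x has {x41} ∩ (A ∖ {x41}) = ∅, so x is NOT a limit point.
  x = x42: opens ∋ x are {x41, x42}, {x39, x41, x42}, {x40, x41, x42}, {x39, x40, x41, x42}; each meets A ∖ {x42}, so x IS a limit point.
Collecting: A' = {x39, x42}.


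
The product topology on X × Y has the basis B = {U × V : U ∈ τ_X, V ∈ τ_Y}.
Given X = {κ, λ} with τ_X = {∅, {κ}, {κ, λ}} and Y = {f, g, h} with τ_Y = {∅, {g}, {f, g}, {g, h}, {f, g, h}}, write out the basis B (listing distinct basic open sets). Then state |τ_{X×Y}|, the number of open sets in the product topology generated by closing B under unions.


Basis B = {∅ × ∅, {κ} × {g}, {κ} × {f, g}, {κ} × {g, h}, {κ, λ} × {g}, {κ} × {f, g, h}, {κ, λ} × {f, g}, {κ, λ} × {g, h}, {κ, λ} × {f, g, h}}; |τ_{X×Y}| = 14.

Enumerate products U × V with U ∈ τ_X, V ∈ τ_Y (deduplicated):
  ∅ × ∅ = {} (∅)
  {κ} × {g} = {(κ,g)}
  {κ} × {f, g} = {(κ,f), (κ,g)}
  {κ} × {g, h} = {(κ,g), (κ,h)}
  {κ, λ} × {g} = {(κ,g), (λ,g)}
  {κ} × {f, g, h} = {(κ,f), (κ,g), (κ,h)}
  {κ, λ} × {f, g} = {(κ,f), (κ,g), (λ,f), (λ,g)}
  {κ, λ} × {g, h} = {(κ,g), (κ,h), (λ,g), (λ,h)}
  {κ, λ} × {f, g, h} = {(κ,f), (κ,g), (κ,h), (λ,f), (λ,g), (λ,h)}
These 9 distinct sets form the basis B.
Close under arbitrary unions to get τ_{X×Y}; counting gives |τ_{X×Y}| = 14.


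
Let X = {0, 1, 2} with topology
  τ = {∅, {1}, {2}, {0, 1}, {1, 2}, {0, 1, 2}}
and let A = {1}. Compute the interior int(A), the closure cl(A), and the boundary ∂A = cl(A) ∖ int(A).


int(A) = {1}, cl(A) = {0, 1}, ∂A = {0}.

Closed sets in (X, τ) are complements of opens:
  closed(X, τ) = {∅, {0}, {2}, {0, 1}, {0, 2}, {0, 1, 2}}.
int(A) = ⋃ {U ∈ τ : U ⊆ A}. Opens contained in A: ∅, {1}.
Taking the union of these: int(A) = {1}.
cl(A) = ⋂ {C closed : A ⊆ C}. Closed sets containing A: {0, 1}, {0, 1, 2}.
Intersecting these: cl(A) = {0, 1}.
∂A = cl(A) ∖ int(A) = {0, 1} ∖ {1} = {0}.


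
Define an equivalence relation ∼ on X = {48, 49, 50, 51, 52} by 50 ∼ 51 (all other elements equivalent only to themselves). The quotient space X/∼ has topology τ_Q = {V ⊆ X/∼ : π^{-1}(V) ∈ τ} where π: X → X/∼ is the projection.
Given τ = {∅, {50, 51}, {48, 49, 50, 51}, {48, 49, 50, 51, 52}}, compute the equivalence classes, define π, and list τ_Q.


X/∼ = {[48], [49], [50=51], [52]}; |τ_Q| = 4.

Equivalence classes: [48], [49], [50=51], [52].
Quotient map π: X → X/∼ sends 48 ↦ [48], 49 ↦ [49], 50 ↦ [50=51], 51 ↦ [50=51], 52 ↦ [52].
For each subset V ⊆ X/∼, compute π^{-1}(V) ⊆ X and check whether π^{-1}(V) ∈ τ. V is open in τ_Q iff π^{-1}(V) ∈ τ.
  V = {}: π^{-1}(V) = ∅ ∈ τ ✓.
  V = {[48]}: π^{-1}(V) = {48} ∉ τ ✗.
  V = {[49]}: π^{-1}(V) = {49} ∉ τ ✗.
  V = {[48], [49]}: π^{-1}(V) = {48, 49} ∉ τ ✗.
  V = {[50=51]}: π^{-1}(V) = {50, 51} ∈ τ ✓.
  V = {[48], [50=51]}: π^{-1}(V) = {48, 50, 51} ∉ τ ✗.
  V = {[49], [50=51]}: π^{-1}(V) = {49, 50, 51} ∉ τ ✗.
  V = {[48], [49], [50=51]}: π^{-1}(V) = {48, 49, 50, 51} ∈ τ ✓.
  V = {[52]}: π^{-1}(V) = {52} ∉ τ ✗.
  V = {[48], [52]}: π^{-1}(V) = {48, 52} ∉ τ ✗.
  V = {[49], [52]}: π^{-1}(V) = {49, 52} ∉ τ ✗.
  V = {[48], [49], [52]}: π^{-1}(V) = {48, 49, 52} ∉ τ ✗.
  V = {[50=51], [52]}: π^{-1}(V) = {50, 51, 52} ∉ τ ✗.
  V = {[48], [50=51], [52]}: π^{-1}(V) = {48, 50, 51, 52} ∉ τ ✗.
  V = {[49], [50=51], [52]}: π^{-1}(V) = {49, 50, 51, 52} ∉ τ ✗.
  V = {[48], [49], [50=51], [52]}: π^{-1}(V) = {48, 49, 50, 51, 52} ∈ τ ✓.
Open sets in the quotient: τ_Q = {{}, {[50=51]}, {[48], [49], [50=51]}, {[48], [49], [50=51], [52]}} (4 elements).


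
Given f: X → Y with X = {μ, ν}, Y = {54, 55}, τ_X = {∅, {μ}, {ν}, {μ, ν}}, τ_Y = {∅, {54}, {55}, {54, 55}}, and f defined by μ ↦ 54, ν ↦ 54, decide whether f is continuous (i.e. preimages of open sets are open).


f IS continuous.

Compute f^{-1}(U) for each U ∈ τ_Y:
  U = ∅: f^{-1}(U) = ∅ ∈ τ_X ✓.
  U = {54}: f^{-1}(U) = {μ, ν} ∈ τ_X ✓.
  U = {55}: f^{-1}(U) = ∅ ∈ τ_X ✓.
  U = {54, 55}: f^{-1}(U) = {μ, ν} ∈ τ_X ✓.
Every preimage lies in τ_X, so f IS continuous.


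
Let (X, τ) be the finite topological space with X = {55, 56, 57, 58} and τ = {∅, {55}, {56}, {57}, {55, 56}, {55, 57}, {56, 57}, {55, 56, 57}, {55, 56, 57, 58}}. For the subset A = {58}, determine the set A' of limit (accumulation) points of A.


A' = ∅

For each x ∈ X, list the open sets U ∈ τ with x ∈ U, then check whether U ∩ (A ∖ {x}) ≠ ∅ for every such U.
  x = 55: open {55} ∋ x has {55} ∩ (A ∖ {55}) = ∅, so x is NOT a limit point.
  x = 56: open {56} ∋ x has {56} ∩ (A ∖ {56}) = ∅, so x is NOT a limit point.
  x = 57: open {57} ∋ x has {57} ∩ (A ∖ {57}) = ∅, so x is NOT a limit point.
  x = 58: open {55, 56, 57, 58} ∋ x has {55, 56, 57, 58} ∩ (A ∖ {58}) = ∅, so x is NOT a limit point.
Collecting: A' = ∅.


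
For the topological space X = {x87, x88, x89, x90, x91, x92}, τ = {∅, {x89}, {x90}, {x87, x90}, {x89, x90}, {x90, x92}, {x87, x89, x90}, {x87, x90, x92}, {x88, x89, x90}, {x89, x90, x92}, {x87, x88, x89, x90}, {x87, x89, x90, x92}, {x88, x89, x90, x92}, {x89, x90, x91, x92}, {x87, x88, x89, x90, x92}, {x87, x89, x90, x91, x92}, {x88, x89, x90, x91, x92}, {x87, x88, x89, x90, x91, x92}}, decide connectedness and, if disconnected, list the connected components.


(X, τ) is connected.

Find clopen sets (U ∈ τ with X ∖ U ∈ τ):
  U = ∅, X ∖ U = {x87, x88, x89, x90, x91, x92} — both open, so U is clopen.
  U = {x87, x88, x89, x90, x91, x92}, X ∖ U = ∅ — both open, so U is clopen.
Only trivial clopens (∅ and X) exist, so (X, τ) is connected.
Compute connected components by grouping points that agree on all clopens:
  component: {x87, x88, x89, x90, x91, x92}


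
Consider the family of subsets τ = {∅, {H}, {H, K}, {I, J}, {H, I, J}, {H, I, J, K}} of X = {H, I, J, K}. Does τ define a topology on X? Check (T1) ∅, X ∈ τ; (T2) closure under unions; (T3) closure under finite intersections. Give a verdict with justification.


τ IS a topology on X.

Axiom (T1): ∅ ∈ τ? Yes; X ∈ τ? Yes.
Axiom (T2/T3): check pairwise unions and intersections of members of τ.
All pairwise intersections and unions checked — each lies in τ. Therefore τ satisfies (T1), (T2), (T3): it IS a topology on X.


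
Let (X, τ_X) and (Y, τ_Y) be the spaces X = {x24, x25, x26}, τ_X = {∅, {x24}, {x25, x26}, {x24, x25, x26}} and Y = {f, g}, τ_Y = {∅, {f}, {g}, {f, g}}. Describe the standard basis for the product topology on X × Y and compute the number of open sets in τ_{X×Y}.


Basis B = {∅ × ∅, {x24} × {f}, {x24} × {g}, {x24} × {f, g}, {x25, x26} × {f}, {x25, x26} × {g}, {x24, x25, x26} × {f}, {x24, x25, x26} × {g}, {x25, x26} × {f, g}, {x24, x25, x26} × {f, g}}; |τ_{X×Y}| = 16.

Enumerate products U × V with U ∈ τ_X, V ∈ τ_Y (deduplicated):
  ∅ × ∅ = {} (∅)
  {x24} × {f} = {(x24,f)}
  {x24} × {g} = {(x24,g)}
  {x24} × {f, g} = {(x24,f), (x24,g)}
  {x25, x26} × {f} = {(x25,f), (x26,f)}
  {x25, x26} × {g} = {(x25,g), (x26,g)}
  {x24, x25, x26} × {f} = {(x24,f), (x25,f), (x26,f)}
  {x24, x25, x26} × {g} = {(x24,g), (x25,g), (x26,g)}
  {x25, x26} × {f, g} = {(x25,f), (x25,g), (x26,f), (x26,g)}
  {x24, x25, x26} × {f, g} = {(x24,f), (x24,g), (x25,f), (x25,g), (x26,f), (x26,g)}
These 10 distinct sets form the basis B.
Close under arbitrary unions to get τ_{X×Y}; counting gives |τ_{X×Y}| = 16.


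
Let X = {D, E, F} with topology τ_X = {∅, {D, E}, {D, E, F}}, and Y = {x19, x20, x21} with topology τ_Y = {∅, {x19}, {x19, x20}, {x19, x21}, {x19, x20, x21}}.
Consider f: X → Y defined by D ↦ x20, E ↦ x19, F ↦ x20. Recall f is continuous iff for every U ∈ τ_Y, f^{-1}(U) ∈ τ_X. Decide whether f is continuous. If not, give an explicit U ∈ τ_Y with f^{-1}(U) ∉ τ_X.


f is NOT continuous.

Compute f^{-1}(U) for each U ∈ τ_Y:
  U = ∅: f^{-1}(U) = ∅ ∈ τ_X ✓.
  U = {x19}: f^{-1}(U) = {E} ∉ τ_X ✗.
  U = {x19, x20}: f^{-1}(U) = {D, E, F} ∈ τ_X ✓.
  U = {x19, x21}: f^{-1}(U) = {E} ∉ τ_X ✗.
  U = {x19, x20, x21}: f^{-1}(U) = {D, E, F} ∈ τ_X ✓.
Found U = {x19} with f^{-1}(U) = {E} not in τ_X. Therefore f is NOT continuous.


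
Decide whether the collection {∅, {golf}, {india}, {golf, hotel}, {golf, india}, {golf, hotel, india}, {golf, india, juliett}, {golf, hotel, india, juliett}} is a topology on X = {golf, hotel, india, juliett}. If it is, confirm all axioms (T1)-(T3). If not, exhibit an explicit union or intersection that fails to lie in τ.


τ IS a topology on X.

Axiom (T1): ∅ ∈ τ? Yes; X ∈ τ? Yes.
Axiom (T2/T3): check pairwise unions and intersections of members of τ.
All pairwise intersections and unions checked — each lies in τ. Therefore τ satisfies (T1), (T2), (T3): it IS a topology on X.


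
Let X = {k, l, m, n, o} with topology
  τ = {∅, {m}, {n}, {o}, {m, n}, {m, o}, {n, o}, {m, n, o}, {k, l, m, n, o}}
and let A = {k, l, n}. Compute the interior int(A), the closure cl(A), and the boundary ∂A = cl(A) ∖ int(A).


int(A) = {n}, cl(A) = {k, l, n}, ∂A = {k, l}.

Closed sets in (X, τ) are complements of opens:
  closed(X, τ) = {∅, {k, l}, {k, l, m}, {k, l, n}, {k, l, o}, {k, l, m, n}, {k, l, m, o}, {k, l, n, o}, {k, l, m, n, o}}.
int(A) = ⋃ {U ∈ τ : U ⊆ A}. Opens contained in A: ∅, {n}.
Taking the union of these: int(A) = {n}.
cl(A) = ⋂ {C closed : A ⊆ C}. Closed sets containing A: {k, l, n}, {k, l, m, n}, {k, l, n, o}, {k, l, m, n, o}.
Intersecting these: cl(A) = {k, l, n}.
∂A = cl(A) ∖ int(A) = {k, l, n} ∖ {n} = {k, l}.


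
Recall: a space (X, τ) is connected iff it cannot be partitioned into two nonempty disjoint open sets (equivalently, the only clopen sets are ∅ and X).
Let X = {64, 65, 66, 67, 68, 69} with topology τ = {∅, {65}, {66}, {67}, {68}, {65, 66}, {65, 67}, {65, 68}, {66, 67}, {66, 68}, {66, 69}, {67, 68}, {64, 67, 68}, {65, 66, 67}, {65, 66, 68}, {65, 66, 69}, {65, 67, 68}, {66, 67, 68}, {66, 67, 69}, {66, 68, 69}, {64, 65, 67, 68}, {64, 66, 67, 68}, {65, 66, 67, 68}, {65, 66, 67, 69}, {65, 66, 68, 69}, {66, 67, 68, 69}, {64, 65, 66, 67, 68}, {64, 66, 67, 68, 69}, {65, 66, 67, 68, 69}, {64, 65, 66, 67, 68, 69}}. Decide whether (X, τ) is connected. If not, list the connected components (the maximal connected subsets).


(X, τ) is disconnected; components = [{65}, {66, 69}, {64, 67, 68}].

Find clopen sets (U ∈ τ with X ∖ U ∈ τ):
  U = ∅, X ∖ U = {64, 65, 66, 67, 68, 69} — both open, so U is clopen.
  U = {65}, X ∖ U = {64, 66, 67, 68, 69} — both open, so U is clopen.
  U = {66, 69}, X ∖ U = {64, 65, 67, 68} — both open, so U is clopen.
  U = {64, 67, 68}, X ∖ U = {65, 66, 69} — both open, so U is clopen.
  U = {65, 66, 69}, X ∖ U = {64, 67, 68} — both open, so U is clopen.
  U = {64, 65, 67, 68}, X ∖ U = {66, 69} — both open, so U is clopen.
  U = {64, 66, 67, 68, 69}, X ∖ U = {65} — both open, so U is clopen.
  U = {64, 65, 66, 67, 68, 69}, X ∖ U = ∅ — both open, so U is clopen.
Nontrivial clopen(s) exist: e.g. {64, 67, 68}. So (X, τ) is disconnected.
Compute connected components by grouping points that agree on all clopens:
  component: {65}
  component: {66, 69}
  component: {64, 67, 68}
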